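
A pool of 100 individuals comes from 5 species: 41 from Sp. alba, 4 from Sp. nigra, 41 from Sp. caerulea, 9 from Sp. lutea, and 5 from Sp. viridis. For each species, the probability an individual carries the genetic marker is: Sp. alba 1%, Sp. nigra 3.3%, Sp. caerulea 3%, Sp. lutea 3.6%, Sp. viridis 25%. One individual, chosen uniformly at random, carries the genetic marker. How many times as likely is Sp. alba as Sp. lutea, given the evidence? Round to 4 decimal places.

By Bayes' rule, posterior ∝ prior × likelihood:
  Sp. alba: 0.41 × 0.01 = 0.0041
  Sp. nigra: 0.04 × 0.033 = 0.00132
  Sp. caerulea: 0.41 × 0.03 = 0.0123
  Sp. lutea: 0.09 × 0.036 = 0.00324
  Sp. viridis: 0.05 × 0.25 = 0.0125
Sum = 0.03346.
The ratio is 0.0041 / 0.00324 (the normalizer cancels) = 1.2654.

1.2654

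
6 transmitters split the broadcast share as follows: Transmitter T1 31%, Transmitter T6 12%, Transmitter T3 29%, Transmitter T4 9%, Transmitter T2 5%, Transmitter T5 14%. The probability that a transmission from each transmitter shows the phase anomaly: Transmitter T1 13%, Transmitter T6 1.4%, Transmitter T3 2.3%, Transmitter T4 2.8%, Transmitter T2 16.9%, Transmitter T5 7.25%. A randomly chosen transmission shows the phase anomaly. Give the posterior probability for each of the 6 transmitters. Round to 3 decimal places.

Transmitter T1 0.578, Transmitter T6 0.024, Transmitter T3 0.096, Transmitter T4 0.036, Transmitter T2 0.121, Transmitter T5 0.145

Compute prior × likelihood for every hypothesis:
  Transmitter T1: 0.31 × 0.13 = 0.0403
  Transmitter T6: 0.12 × 0.014 = 0.00168
  Transmitter T3: 0.29 × 0.023 = 0.00667
  Transmitter T4: 0.09 × 0.028 = 0.00252
  Transmitter T2: 0.05 × 0.169 = 0.00845
  Transmitter T5: 0.14 × 0.0725 = 0.01015
Total = 0.06977.
P(Transmitter T1 | anomaly) = 0.0403/0.06977 ≈ 0.578
P(Transmitter T6 | anomaly) = 0.00168/0.06977 ≈ 0.024
P(Transmitter T3 | anomaly) = 0.00667/0.06977 ≈ 0.096
P(Transmitter T4 | anomaly) = 0.00252/0.06977 ≈ 0.036
P(Transmitter T2 | anomaly) = 0.00845/0.06977 ≈ 0.121
P(Transmitter T5 | anomaly) = 0.01015/0.06977 ≈ 0.145
(Check: 0.578+0.024+0.096+0.036+0.121+0.145 = 1.000.)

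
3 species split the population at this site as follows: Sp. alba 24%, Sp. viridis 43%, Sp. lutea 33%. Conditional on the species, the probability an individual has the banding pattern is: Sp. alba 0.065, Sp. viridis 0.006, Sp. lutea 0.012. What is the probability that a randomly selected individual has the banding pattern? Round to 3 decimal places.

Compute prior × likelihood for every hypothesis:
  Sp. alba: 0.24 × 0.065 = 0.0156
  Sp. viridis: 0.43 × 0.006 = 0.00258
  Sp. lutea: 0.33 × 0.012 = 0.00396
P(banded) = 0.0156 + 0.00258 + 0.00396 = 0.02214 → 0.022.

0.022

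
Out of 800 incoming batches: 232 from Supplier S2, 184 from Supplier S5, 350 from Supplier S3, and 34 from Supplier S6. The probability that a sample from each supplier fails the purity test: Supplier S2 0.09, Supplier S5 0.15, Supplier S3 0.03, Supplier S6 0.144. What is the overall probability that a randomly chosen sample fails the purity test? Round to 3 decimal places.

By Bayes' rule, posterior ∝ prior × likelihood:
  Supplier S2: 0.29 × 0.09 = 0.0261
  Supplier S5: 0.23 × 0.15 = 0.0345
  Supplier S3: 0.4375 × 0.03 = 0.013125
  Supplier S6: 0.0425 × 0.144 = 0.00612
P(off-spec) = 0.0261 + 0.0345 + 0.013125 + 0.00612 = 0.079845 → 0.080.

0.080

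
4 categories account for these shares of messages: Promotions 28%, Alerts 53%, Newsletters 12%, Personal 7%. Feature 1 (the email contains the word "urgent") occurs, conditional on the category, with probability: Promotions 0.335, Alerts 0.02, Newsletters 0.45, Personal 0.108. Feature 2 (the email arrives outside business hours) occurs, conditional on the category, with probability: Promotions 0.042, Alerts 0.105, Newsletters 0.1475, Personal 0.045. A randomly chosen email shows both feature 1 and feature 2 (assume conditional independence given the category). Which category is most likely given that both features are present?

By Bayes' rule, posterior ∝ prior × likelihood:
  Promotions: 0.28 × 0.335 × 0.042 = 0.0039396
  Alerts: 0.53 × 0.02 × 0.105 = 0.001113
  Newsletters: 0.12 × 0.45 × 0.1475 = 0.007965
  Personal: 0.07 × 0.108 × 0.045 = 0.0003402
Sum = 0.0133578.
Largest term belongs to Newsletters, so Newsletters is most probable.

Newsletters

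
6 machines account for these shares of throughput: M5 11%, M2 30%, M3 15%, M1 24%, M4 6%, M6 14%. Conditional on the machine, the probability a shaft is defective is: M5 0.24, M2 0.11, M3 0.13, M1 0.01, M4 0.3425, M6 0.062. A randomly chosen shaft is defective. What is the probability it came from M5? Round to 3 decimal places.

0.239

Compute prior × likelihood for every hypothesis:
  M5: 0.11 × 0.24 = 0.0264
  M2: 0.3 × 0.11 = 0.033
  M3: 0.15 × 0.13 = 0.0195
  M1: 0.24 × 0.01 = 0.0024
  M4: 0.06 × 0.3425 = 0.02055
  M6: 0.14 × 0.062 = 0.00868
Total = 0.11053.
P(M5 | evidence) = 0.0264 / 0.11053 ≈ 0.239.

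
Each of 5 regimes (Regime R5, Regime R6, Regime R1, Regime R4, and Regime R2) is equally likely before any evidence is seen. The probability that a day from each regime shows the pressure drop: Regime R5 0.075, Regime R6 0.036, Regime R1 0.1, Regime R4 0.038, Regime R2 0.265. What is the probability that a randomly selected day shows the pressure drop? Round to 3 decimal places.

With a uniform prior (1/5 each), posterior ∝ likelihood:
  Regime R5: 0.075
  Regime R6: 0.036
  Regime R1: 0.1
  Regime R4: 0.038
  Regime R2: 0.265
P(drop) = (1/5) × (0.075 + 0.036 + 0.1 + 0.038 + 0.265) = 0.514/5 ≈ 0.103.

0.103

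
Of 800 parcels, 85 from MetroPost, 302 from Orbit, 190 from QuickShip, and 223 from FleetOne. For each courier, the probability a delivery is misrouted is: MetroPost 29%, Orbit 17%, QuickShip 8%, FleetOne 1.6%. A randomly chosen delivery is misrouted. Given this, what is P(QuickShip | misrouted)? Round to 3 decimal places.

0.160

Unnormalized posteriors (prior × likelihood):
  MetroPost: 0.10625 × 0.29 = 0.0308125
  Orbit: 0.3775 × 0.17 = 0.064175
  QuickShip: 0.2375 × 0.08 = 0.019
  FleetOne: 0.27875 × 0.016 = 0.00446
Sum = 0.1184475.
P(QuickShip | evidence) = 0.019 / 0.1184475 ≈ 0.160.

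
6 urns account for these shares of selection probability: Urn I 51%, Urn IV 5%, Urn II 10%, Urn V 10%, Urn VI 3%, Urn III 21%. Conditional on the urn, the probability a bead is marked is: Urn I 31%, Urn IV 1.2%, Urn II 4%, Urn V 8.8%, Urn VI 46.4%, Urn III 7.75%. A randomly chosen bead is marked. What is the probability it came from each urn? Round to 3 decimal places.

Urn I 0.784, Urn IV 0.003, Urn II 0.020, Urn V 0.044, Urn VI 0.069, Urn III 0.081

By Bayes' rule, posterior ∝ prior × likelihood:
  Urn I: 0.51 × 0.31 = 0.1581
  Urn IV: 0.05 × 0.012 = 0.0006
  Urn II: 0.1 × 0.04 = 0.004
  Urn V: 0.1 × 0.088 = 0.0088
  Urn VI: 0.03 × 0.464 = 0.01392
  Urn III: 0.21 × 0.0775 = 0.016275
Normalizing constant = 0.201695.
P(Urn I | marked) = 0.1581/0.201695 ≈ 0.784
P(Urn IV | marked) = 0.0006/0.201695 ≈ 0.003
P(Urn II | marked) = 0.004/0.201695 ≈ 0.020
P(Urn V | marked) = 0.0088/0.201695 ≈ 0.044
P(Urn VI | marked) = 0.01392/0.201695 ≈ 0.069
P(Urn III | marked) = 0.016275/0.201695 ≈ 0.081
(Check: 0.784+0.003+0.020+0.044+0.069+0.081 = 1.001.)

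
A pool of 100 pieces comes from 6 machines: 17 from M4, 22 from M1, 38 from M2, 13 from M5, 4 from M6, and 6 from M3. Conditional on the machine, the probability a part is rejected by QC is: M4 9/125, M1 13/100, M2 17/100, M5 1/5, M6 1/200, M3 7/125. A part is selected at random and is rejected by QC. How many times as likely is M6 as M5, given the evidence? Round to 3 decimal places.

0.008

Prior × likelihood for each hypothesis:
  M4: 0.17 × 0.072 = 0.01224
  M1: 0.22 × 0.13 = 0.0286
  M2: 0.38 × 0.17 = 0.0646
  M5: 0.13 × 0.2 = 0.026
  M6: 0.04 × 0.005 = 0.0002
  M3: 0.06 × 0.056 = 0.00336
Normalizing constant = 0.135.
The ratio is 0.0002 / 0.026 (the normalizer cancels) = 0.008.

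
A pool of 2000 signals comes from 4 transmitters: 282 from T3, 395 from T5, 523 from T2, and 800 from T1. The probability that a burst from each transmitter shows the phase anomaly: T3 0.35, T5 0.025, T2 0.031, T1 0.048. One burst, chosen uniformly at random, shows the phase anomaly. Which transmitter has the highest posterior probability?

T3

By Bayes' rule, posterior ∝ prior × likelihood:
  T3: 0.141 × 0.35 = 0.04935
  T5: 0.1975 × 0.025 = 0.0049375
  T2: 0.2615 × 0.031 = 0.0081065
  T1: 0.4 × 0.048 = 0.0192
Normalizing constant = 0.081594.
Largest term belongs to T3, so T3 is most probable.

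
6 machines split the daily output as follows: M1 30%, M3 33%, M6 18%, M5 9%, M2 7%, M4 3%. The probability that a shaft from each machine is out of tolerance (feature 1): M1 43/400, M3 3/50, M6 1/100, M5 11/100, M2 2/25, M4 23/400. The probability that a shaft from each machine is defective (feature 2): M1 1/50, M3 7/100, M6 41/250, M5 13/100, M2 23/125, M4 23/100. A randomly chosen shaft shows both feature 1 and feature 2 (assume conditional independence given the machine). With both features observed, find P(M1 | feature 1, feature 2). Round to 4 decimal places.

Unnormalized posteriors (prior × likelihood):
  M1: 0.3 × 0.1075 × 0.02 = 0.000645
  M3: 0.33 × 0.06 × 0.07 = 0.001386
  M6: 0.18 × 0.01 × 0.164 = 0.0002952
  M5: 0.09 × 0.11 × 0.13 = 0.001287
  M2: 0.07 × 0.08 × 0.184 = 0.0010304
  M4: 0.03 × 0.0575 × 0.23 = 0.00039675
Normalizing constant = 0.00504035.
P(M1 | evidence) = 0.000645 / 0.00504035 ≈ 0.1280.

0.1280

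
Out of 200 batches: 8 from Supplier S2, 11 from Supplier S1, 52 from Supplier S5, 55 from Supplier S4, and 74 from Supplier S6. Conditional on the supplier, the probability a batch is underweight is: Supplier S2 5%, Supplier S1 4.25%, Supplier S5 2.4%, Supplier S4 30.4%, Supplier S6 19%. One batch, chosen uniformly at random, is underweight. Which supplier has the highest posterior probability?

Supplier S4

By Bayes' rule, posterior ∝ prior × likelihood:
  Supplier S2: 0.04 × 0.05 = 0.002
  Supplier S1: 0.055 × 0.0425 = 0.0023375
  Supplier S5: 0.26 × 0.024 = 0.00624
  Supplier S4: 0.275 × 0.304 = 0.0836
  Supplier S6: 0.37 × 0.19 = 0.0703
Total = 0.1644775.
Largest term belongs to Supplier S4, so Supplier S4 is most probable.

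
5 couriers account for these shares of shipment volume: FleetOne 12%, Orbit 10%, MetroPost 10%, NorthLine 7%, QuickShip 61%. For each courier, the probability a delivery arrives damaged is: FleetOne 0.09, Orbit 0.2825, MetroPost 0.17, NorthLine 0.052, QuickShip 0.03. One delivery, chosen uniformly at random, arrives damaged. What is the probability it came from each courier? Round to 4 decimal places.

FleetOne 0.1385, Orbit 0.3622, MetroPost 0.2180, NorthLine 0.0467, QuickShip 0.2346

Prior × likelihood for each hypothesis:
  FleetOne: 0.12 × 0.09 = 0.0108
  Orbit: 0.1 × 0.2825 = 0.02825
  MetroPost: 0.1 × 0.17 = 0.017
  NorthLine: 0.07 × 0.052 = 0.00364
  QuickShip: 0.61 × 0.03 = 0.0183
Normalizing constant = 0.07799.
P(FleetOne | damaged) = 0.0108/0.07799 ≈ 0.1385
P(Orbit | damaged) = 0.02825/0.07799 ≈ 0.3622
P(MetroPost | damaged) = 0.017/0.07799 ≈ 0.2180
P(NorthLine | damaged) = 0.00364/0.07799 ≈ 0.0467
P(QuickShip | damaged) = 0.0183/0.07799 ≈ 0.2346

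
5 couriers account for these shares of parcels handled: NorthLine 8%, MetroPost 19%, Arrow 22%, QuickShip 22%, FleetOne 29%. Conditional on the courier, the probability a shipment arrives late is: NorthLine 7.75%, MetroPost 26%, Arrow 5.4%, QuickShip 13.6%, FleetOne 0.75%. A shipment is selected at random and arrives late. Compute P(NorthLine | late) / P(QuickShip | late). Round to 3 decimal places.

By Bayes' rule, posterior ∝ prior × likelihood:
  NorthLine: 0.08 × 0.0775 = 0.0062
  MetroPost: 0.19 × 0.26 = 0.0494
  Arrow: 0.22 × 0.054 = 0.01188
  QuickShip: 0.22 × 0.136 = 0.02992
  FleetOne: 0.29 × 0.0075 = 0.002175
Total = 0.099575.
The ratio is 0.0062 / 0.02992 (the normalizer cancels) = 0.207.

0.207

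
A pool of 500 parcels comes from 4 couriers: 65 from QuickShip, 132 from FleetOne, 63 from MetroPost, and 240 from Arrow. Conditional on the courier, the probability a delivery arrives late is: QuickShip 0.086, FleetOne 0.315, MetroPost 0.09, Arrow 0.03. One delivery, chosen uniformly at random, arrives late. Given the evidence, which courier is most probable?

Prior × likelihood for each hypothesis:
  QuickShip: 0.13 × 0.086 = 0.01118
  FleetOne: 0.264 × 0.315 = 0.08316
  MetroPost: 0.126 × 0.09 = 0.01134
  Arrow: 0.48 × 0.03 = 0.0144
Sum = 0.12008.
Largest term belongs to FleetOne, so FleetOne is most probable.

FleetOne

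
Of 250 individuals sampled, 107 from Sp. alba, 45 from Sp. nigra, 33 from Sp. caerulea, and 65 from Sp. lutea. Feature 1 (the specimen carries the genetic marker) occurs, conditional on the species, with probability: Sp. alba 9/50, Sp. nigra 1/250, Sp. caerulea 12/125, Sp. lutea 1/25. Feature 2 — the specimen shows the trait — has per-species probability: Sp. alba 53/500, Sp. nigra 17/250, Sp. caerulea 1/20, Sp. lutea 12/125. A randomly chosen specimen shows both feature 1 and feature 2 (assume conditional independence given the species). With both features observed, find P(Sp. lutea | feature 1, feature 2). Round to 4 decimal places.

Compute prior × likelihood for every hypothesis:
  Sp. alba: 0.428 × 0.18 × 0.106 = 0.00816624
  Sp. nigra: 0.18 × 0.004 × 0.068 = 0.00004896
  Sp. caerulea: 0.132 × 0.096 × 0.05 = 0.0006336
  Sp. lutea: 0.26 × 0.04 × 0.096 = 0.0009984
Total = 0.0098472.
P(Sp. lutea | evidence) = 0.0009984 / 0.0098472 ≈ 0.1014.

0.1014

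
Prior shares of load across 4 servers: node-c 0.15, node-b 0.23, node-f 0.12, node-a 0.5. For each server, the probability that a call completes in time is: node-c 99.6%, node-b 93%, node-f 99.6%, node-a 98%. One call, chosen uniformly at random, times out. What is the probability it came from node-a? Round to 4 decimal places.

0.3679

Taking complements, P(timeout | each) = node-c 0.004, node-b 0.07, node-f 0.004, node-a 0.02.
Prior × likelihood for each hypothesis:
  node-c: 0.15 × 0.004 = 0.0006
  node-b: 0.23 × 0.07 = 0.0161
  node-f: 0.12 × 0.004 = 0.00048
  node-a: 0.5 × 0.02 = 0.01
Total = 0.02718.
P(node-a | evidence) = 0.01 / 0.02718 ≈ 0.3679.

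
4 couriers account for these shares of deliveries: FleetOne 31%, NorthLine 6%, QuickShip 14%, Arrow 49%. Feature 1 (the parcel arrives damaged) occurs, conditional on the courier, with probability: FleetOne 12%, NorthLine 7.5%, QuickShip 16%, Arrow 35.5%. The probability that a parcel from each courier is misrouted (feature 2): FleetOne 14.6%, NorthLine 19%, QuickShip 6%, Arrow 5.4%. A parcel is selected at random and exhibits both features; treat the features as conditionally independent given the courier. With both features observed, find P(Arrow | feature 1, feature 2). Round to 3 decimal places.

By Bayes' rule, posterior ∝ prior × likelihood:
  FleetOne: 0.31 × 0.12 × 0.146 = 0.0054312
  NorthLine: 0.06 × 0.075 × 0.19 = 0.000855
  QuickShip: 0.14 × 0.16 × 0.06 = 0.001344
  Arrow: 0.49 × 0.355 × 0.054 = 0.0093933
Normalizing constant = 0.0170235.
P(Arrow | evidence) = 0.0093933 / 0.0170235 ≈ 0.552.

0.552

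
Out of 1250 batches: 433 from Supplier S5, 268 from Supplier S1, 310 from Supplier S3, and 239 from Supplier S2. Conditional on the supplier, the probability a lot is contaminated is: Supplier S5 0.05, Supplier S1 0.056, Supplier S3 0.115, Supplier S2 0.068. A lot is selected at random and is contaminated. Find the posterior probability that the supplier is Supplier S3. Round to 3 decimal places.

0.403

Unnormalized posteriors (prior × likelihood):
  Supplier S5: 0.3464 × 0.05 = 0.01732
  Supplier S1: 0.2144 × 0.056 = 0.0120064
  Supplier S3: 0.248 × 0.115 = 0.02852
  Supplier S2: 0.1912 × 0.068 = 0.0130016
Sum = 0.070848.
P(Supplier S3 | evidence) = 0.02852 / 0.070848 ≈ 0.403.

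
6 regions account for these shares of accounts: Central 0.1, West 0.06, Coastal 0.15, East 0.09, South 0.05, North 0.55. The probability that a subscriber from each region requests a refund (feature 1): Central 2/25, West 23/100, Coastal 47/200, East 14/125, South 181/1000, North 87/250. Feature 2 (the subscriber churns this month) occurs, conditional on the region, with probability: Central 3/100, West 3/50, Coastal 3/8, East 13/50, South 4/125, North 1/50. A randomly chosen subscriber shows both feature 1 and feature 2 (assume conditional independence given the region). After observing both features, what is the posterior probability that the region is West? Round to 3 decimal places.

By Bayes' rule, posterior ∝ prior × likelihood:
  Central: 0.1 × 0.08 × 0.03 = 0.00024
  West: 0.06 × 0.23 × 0.06 = 0.000828
  Coastal: 0.15 × 0.235 × 0.375 = 0.01321875
  East: 0.09 × 0.112 × 0.26 = 0.0026208
  South: 0.05 × 0.181 × 0.032 = 0.0002896
  North: 0.55 × 0.348 × 0.02 = 0.003828
Normalizing constant = 0.02102515.
P(West | evidence) = 0.000828 / 0.02102515 ≈ 0.039.

0.039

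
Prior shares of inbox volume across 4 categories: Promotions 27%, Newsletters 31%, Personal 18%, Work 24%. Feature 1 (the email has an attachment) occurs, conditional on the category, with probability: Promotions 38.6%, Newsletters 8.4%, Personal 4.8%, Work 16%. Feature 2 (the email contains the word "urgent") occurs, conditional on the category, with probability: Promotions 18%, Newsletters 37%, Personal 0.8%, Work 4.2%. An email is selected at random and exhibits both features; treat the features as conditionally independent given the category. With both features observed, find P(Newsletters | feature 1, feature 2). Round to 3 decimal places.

0.320

Compute prior × likelihood for every hypothesis:
  Promotions: 0.27 × 0.386 × 0.18 = 0.0187596
  Newsletters: 0.31 × 0.084 × 0.37 = 0.0096348
  Personal: 0.18 × 0.048 × 0.008 = 0.00006912
  Work: 0.24 × 0.16 × 0.042 = 0.0016128
Total = 0.03007632.
P(Newsletters | evidence) = 0.0096348 / 0.03007632 ≈ 0.320.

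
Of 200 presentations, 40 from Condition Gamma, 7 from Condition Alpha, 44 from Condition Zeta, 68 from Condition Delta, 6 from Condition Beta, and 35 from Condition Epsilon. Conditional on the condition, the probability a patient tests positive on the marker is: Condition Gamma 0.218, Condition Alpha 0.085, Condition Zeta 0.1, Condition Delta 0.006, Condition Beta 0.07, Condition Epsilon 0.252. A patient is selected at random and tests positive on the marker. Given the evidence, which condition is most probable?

Unnormalized posteriors (prior × likelihood):
  Condition Gamma: 0.2 × 0.218 = 0.0436
  Condition Alpha: 0.035 × 0.085 = 0.002975
  Condition Zeta: 0.22 × 0.1 = 0.022
  Condition Delta: 0.34 × 0.006 = 0.00204
  Condition Beta: 0.03 × 0.07 = 0.0021
  Condition Epsilon: 0.175 × 0.252 = 0.0441
Total = 0.116815.
Largest term belongs to Condition Epsilon, so Condition Epsilon is most probable.

Condition Epsilon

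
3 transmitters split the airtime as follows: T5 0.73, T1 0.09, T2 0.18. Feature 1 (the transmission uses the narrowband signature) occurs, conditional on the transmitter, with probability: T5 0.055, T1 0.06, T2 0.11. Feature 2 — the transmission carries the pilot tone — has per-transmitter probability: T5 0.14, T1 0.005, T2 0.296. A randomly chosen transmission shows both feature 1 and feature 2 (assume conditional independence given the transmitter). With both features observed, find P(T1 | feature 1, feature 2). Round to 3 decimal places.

Unnormalized posteriors (prior × likelihood):
  T5: 0.73 × 0.055 × 0.14 = 0.005621
  T1: 0.09 × 0.06 × 0.005 = 0.000027
  T2: 0.18 × 0.11 × 0.296 = 0.0058608
Total = 0.0115088.
P(T1 | evidence) = 0.000027 / 0.0115088 ≈ 0.002.

0.002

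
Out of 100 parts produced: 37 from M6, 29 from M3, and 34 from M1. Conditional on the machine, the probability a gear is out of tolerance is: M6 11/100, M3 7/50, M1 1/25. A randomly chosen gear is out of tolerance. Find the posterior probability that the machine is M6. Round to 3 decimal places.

Compute prior × likelihood for every hypothesis:
  M6: 0.37 × 0.11 = 0.0407
  M3: 0.29 × 0.14 = 0.0406
  M1: 0.34 × 0.04 = 0.0136
Normalizing constant = 0.0949.
P(M6 | evidence) = 0.0407 / 0.0949 ≈ 0.429.

0.429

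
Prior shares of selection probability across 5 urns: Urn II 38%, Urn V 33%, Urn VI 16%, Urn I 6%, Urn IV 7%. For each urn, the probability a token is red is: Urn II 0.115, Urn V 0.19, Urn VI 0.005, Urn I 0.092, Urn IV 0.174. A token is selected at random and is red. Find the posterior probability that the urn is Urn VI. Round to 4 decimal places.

By Bayes' rule, posterior ∝ prior × likelihood:
  Urn II: 0.38 × 0.115 = 0.0437
  Urn V: 0.33 × 0.19 = 0.0627
  Urn VI: 0.16 × 0.005 = 0.0008
  Urn I: 0.06 × 0.092 = 0.00552
  Urn IV: 0.07 × 0.174 = 0.01218
Normalizing constant = 0.1249.
P(Urn VI | evidence) = 0.0008 / 0.1249 ≈ 0.0064.

0.0064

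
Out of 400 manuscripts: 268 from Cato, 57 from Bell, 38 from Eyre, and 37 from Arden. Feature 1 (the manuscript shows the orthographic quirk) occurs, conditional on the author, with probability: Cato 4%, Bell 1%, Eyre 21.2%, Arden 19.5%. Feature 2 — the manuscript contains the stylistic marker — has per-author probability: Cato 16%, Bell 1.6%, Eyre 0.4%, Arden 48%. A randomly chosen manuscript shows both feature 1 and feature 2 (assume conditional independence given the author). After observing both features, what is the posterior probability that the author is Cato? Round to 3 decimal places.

0.329

Unnormalized posteriors (prior × likelihood):
  Cato: 0.67 × 0.04 × 0.16 = 0.004288
  Bell: 0.1425 × 0.01 × 0.016 = 0.0000228
  Eyre: 0.095 × 0.212 × 0.004 = 0.00008056
  Arden: 0.0925 × 0.195 × 0.48 = 0.008658
Sum = 0.01304936.
P(Cato | evidence) = 0.004288 / 0.01304936 ≈ 0.329.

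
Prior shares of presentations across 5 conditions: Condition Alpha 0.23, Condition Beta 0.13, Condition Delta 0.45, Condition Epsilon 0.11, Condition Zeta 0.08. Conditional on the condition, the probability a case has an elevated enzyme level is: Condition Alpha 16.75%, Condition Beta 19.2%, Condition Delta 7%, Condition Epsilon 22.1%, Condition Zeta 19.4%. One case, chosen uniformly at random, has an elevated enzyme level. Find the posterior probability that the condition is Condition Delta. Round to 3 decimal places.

Compute prior × likelihood for every hypothesis:
  Condition Alpha: 0.23 × 0.1675 = 0.038525
  Condition Beta: 0.13 × 0.192 = 0.02496
  Condition Delta: 0.45 × 0.07 = 0.0315
  Condition Epsilon: 0.11 × 0.221 = 0.02431
  Condition Zeta: 0.08 × 0.194 = 0.01552
Normalizing constant = 0.134815.
P(Condition Delta | evidence) = 0.0315 / 0.134815 ≈ 0.234.

0.234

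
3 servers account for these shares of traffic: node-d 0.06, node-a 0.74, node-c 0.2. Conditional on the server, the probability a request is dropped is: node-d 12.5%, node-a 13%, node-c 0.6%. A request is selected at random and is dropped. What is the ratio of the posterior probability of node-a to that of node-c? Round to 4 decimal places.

80.1667

Compute prior × likelihood for every hypothesis:
  node-d: 0.06 × 0.125 = 0.0075
  node-a: 0.74 × 0.13 = 0.0962
  node-c: 0.2 × 0.006 = 0.0012
Total = 0.1049.
The ratio is 0.0962 / 0.0012 (the normalizer cancels) = 80.1667.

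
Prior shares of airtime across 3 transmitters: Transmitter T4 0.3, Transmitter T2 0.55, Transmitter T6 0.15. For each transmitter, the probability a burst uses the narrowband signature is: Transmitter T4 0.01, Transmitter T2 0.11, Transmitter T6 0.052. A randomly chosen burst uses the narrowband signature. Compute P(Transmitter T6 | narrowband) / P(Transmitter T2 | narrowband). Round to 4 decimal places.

0.1289

Compute prior × likelihood for every hypothesis:
  Transmitter T4: 0.3 × 0.01 = 0.003
  Transmitter T2: 0.55 × 0.11 = 0.0605
  Transmitter T6: 0.15 × 0.052 = 0.0078
Normalizing constant = 0.0713.
The ratio is 0.0078 / 0.0605 (the normalizer cancels) = 0.1289.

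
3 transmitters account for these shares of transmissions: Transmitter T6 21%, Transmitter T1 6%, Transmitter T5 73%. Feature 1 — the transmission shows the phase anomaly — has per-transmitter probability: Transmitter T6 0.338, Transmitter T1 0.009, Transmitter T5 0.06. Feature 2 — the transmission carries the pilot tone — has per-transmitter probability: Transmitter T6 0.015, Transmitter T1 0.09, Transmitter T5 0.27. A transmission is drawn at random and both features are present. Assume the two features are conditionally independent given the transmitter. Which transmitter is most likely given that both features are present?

Transmitter T5

Compute prior × likelihood for every hypothesis:
  Transmitter T6: 0.21 × 0.338 × 0.015 = 0.0010647
  Transmitter T1: 0.06 × 0.009 × 0.09 = 0.0000486
  Transmitter T5: 0.73 × 0.06 × 0.27 = 0.011826
Normalizing constant = 0.0129393.
Largest term belongs to Transmitter T5, so Transmitter T5 is most probable.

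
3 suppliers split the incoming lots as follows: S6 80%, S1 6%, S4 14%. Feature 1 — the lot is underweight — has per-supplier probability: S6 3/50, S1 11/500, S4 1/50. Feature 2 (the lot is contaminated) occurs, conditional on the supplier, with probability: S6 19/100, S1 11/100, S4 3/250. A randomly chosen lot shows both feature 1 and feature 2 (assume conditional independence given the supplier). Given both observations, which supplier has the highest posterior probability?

Compute prior × likelihood for every hypothesis:
  S6: 0.8 × 0.06 × 0.19 = 0.00912
  S1: 0.06 × 0.022 × 0.11 = 0.0001452
  S4: 0.14 × 0.02 × 0.012 = 0.0000336
Normalizing constant = 0.0092988.
Largest term belongs to S6, so S6 is most probable.

S6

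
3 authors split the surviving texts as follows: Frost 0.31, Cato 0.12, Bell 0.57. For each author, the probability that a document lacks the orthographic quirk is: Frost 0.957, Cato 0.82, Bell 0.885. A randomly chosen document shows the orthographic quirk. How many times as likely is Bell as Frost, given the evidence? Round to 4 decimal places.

4.9175

Taking complements, P(quirk | each) = Frost 0.043, Cato 0.18, Bell 0.115.
Compute prior × likelihood for every hypothesis:
  Frost: 0.31 × 0.043 = 0.01333
  Cato: 0.12 × 0.18 = 0.0216
  Bell: 0.57 × 0.115 = 0.06555
Normalizing constant = 0.10048.
The ratio is 0.06555 / 0.01333 (the normalizer cancels) = 4.9175.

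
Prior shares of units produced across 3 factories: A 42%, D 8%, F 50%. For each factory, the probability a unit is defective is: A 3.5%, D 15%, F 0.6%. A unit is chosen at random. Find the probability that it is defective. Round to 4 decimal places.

0.0297

Unnormalized posteriors (prior × likelihood):
  A: 0.42 × 0.035 = 0.0147
  D: 0.08 × 0.15 = 0.012
  F: 0.5 × 0.006 = 0.003
P(defective) = 0.0147 + 0.012 + 0.003 = 0.0297 → 0.0297.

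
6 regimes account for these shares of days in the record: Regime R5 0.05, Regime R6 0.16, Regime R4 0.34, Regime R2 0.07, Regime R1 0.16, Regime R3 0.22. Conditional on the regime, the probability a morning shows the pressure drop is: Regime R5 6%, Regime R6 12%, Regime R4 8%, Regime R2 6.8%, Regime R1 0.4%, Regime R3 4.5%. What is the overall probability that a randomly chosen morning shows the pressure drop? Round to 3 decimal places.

0.065

Compute prior × likelihood for every hypothesis:
  Regime R5: 0.05 × 0.06 = 0.003
  Regime R6: 0.16 × 0.12 = 0.0192
  Regime R4: 0.34 × 0.08 = 0.0272
  Regime R2: 0.07 × 0.068 = 0.00476
  Regime R1: 0.16 × 0.004 = 0.00064
  Regime R3: 0.22 × 0.045 = 0.0099
P(drop) = 0.003 + 0.0192 + 0.0272 + 0.00476 + 0.00064 + 0.0099 = 0.0647 → 0.065.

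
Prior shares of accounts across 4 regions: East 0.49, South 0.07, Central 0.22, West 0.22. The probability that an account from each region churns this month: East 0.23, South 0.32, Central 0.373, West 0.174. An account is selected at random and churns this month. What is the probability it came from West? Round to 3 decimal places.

0.150

By Bayes' rule, posterior ∝ prior × likelihood:
  East: 0.49 × 0.23 = 0.1127
  South: 0.07 × 0.32 = 0.0224
  Central: 0.22 × 0.373 = 0.08206
  West: 0.22 × 0.174 = 0.03828
Sum = 0.25544.
P(West | evidence) = 0.03828 / 0.25544 ≈ 0.150.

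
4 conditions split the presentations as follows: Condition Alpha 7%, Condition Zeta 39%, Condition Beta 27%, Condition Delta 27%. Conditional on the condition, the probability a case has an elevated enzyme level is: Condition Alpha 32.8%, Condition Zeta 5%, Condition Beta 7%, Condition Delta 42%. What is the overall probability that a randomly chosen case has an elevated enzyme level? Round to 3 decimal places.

Compute prior × likelihood for every hypothesis:
  Condition Alpha: 0.07 × 0.328 = 0.02296
  Condition Zeta: 0.39 × 0.05 = 0.0195
  Condition Beta: 0.27 × 0.07 = 0.0189
  Condition Delta: 0.27 × 0.42 = 0.1134
P(elevated) = 0.02296 + 0.0195 + 0.0189 + 0.1134 = 0.17476 → 0.175.

0.175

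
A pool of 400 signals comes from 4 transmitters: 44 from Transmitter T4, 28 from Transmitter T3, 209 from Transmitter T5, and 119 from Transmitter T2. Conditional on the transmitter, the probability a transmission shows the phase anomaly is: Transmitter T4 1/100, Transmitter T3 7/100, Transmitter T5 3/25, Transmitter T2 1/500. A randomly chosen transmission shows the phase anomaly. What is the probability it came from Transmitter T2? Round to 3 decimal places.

0.009

Unnormalized posteriors (prior × likelihood):
  Transmitter T4: 0.11 × 0.01 = 0.0011
  Transmitter T3: 0.07 × 0.07 = 0.0049
  Transmitter T5: 0.5225 × 0.12 = 0.0627
  Transmitter T2: 0.2975 × 0.002 = 0.000595
Total = 0.069295.
P(Transmitter T2 | evidence) = 0.000595 / 0.069295 ≈ 0.009.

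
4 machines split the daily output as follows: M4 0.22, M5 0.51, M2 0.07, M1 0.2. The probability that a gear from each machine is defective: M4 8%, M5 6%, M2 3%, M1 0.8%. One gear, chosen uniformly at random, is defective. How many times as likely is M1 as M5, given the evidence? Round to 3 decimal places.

0.052

Prior × likelihood for each hypothesis:
  M4: 0.22 × 0.08 = 0.0176
  M5: 0.51 × 0.06 = 0.0306
  M2: 0.07 × 0.03 = 0.0021
  M1: 0.2 × 0.008 = 0.0016
Total = 0.0519.
The ratio is 0.0016 / 0.0306 (the normalizer cancels) = 0.052.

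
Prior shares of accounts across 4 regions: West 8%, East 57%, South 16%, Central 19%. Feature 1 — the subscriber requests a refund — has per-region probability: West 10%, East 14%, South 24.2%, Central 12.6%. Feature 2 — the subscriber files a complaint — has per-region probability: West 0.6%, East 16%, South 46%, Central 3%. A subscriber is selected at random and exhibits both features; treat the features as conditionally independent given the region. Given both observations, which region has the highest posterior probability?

Unnormalized posteriors (prior × likelihood):
  West: 0.08 × 0.1 × 0.006 = 0.000048
  East: 0.57 × 0.14 × 0.16 = 0.012768
  South: 0.16 × 0.242 × 0.46 = 0.0178112
  Central: 0.19 × 0.126 × 0.03 = 0.0007182
Normalizing constant = 0.0313454.
Largest term belongs to South, so South is most probable.

South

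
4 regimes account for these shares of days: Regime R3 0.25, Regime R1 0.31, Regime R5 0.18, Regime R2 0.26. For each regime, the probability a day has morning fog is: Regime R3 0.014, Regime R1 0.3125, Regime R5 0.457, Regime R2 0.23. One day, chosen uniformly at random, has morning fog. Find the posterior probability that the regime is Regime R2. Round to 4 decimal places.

Prior × likelihood for each hypothesis:
  Regime R3: 0.25 × 0.014 = 0.0035
  Regime R1: 0.31 × 0.3125 = 0.096875
  Regime R5: 0.18 × 0.457 = 0.08226
  Regime R2: 0.26 × 0.23 = 0.0598
Sum = 0.242435.
P(Regime R2 | evidence) = 0.0598 / 0.242435 ≈ 0.2467.

0.2467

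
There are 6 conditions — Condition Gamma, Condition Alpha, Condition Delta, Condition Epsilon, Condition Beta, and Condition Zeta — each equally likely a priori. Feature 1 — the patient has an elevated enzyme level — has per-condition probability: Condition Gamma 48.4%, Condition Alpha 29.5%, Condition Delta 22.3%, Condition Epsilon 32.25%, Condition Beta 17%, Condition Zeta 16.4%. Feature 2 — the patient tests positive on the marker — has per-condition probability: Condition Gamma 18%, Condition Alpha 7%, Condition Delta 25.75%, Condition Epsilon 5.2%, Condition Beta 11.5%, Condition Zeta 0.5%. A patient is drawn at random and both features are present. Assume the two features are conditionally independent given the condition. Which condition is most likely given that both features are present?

Condition Gamma

With a uniform prior (1/6 each), posterior ∝ likelihood:
  Condition Gamma: 0.484 × 0.18 = 0.08712
  Condition Alpha: 0.295 × 0.07 = 0.02065
  Condition Delta: 0.223 × 0.2575 = 0.0574225
  Condition Epsilon: 0.3225 × 0.052 = 0.01677
  Condition Beta: 0.17 × 0.115 = 0.01955
  Condition Zeta: 0.164 × 0.005 = 0.00082
Sum = 0.2023325.
Largest term belongs to Condition Gamma, so Condition Gamma is most probable.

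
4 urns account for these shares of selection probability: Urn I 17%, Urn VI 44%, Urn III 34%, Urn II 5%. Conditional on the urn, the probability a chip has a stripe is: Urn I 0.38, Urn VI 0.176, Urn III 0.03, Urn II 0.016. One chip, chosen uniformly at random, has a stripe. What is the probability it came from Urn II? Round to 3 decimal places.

Unnormalized posteriors (prior × likelihood):
  Urn I: 0.17 × 0.38 = 0.0646
  Urn VI: 0.44 × 0.176 = 0.07744
  Urn III: 0.34 × 0.03 = 0.0102
  Urn II: 0.05 × 0.016 = 0.0008
Total = 0.15304.
P(Urn II | evidence) = 0.0008 / 0.15304 ≈ 0.005.

0.005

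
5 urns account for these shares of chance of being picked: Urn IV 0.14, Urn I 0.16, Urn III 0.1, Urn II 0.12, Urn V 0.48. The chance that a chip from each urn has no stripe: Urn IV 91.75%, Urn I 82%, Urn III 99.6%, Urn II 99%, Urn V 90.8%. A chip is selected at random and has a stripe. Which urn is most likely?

Taking complements, P(striped | each) = Urn IV 0.0825, Urn I 0.18, Urn III 0.004, Urn II 0.01, Urn V 0.092.
Prior × likelihood for each hypothesis:
  Urn IV: 0.14 × 0.0825 = 0.01155
  Urn I: 0.16 × 0.18 = 0.0288
  Urn III: 0.1 × 0.004 = 0.0004
  Urn II: 0.12 × 0.01 = 0.0012
  Urn V: 0.48 × 0.092 = 0.04416
Total = 0.08611.
Largest term belongs to Urn V, so Urn V is most probable.

Urn V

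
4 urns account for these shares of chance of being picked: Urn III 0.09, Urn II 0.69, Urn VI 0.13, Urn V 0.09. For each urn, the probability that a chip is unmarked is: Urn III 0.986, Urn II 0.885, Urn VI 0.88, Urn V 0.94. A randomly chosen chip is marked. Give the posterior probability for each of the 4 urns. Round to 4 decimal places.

Urn III 0.0124, Urn II 0.7809, Urn VI 0.1535, Urn V 0.0531

Taking complements, P(marked | each) = Urn III 0.014, Urn II 0.115, Urn VI 0.12, Urn V 0.06.
Prior × likelihood for each hypothesis:
  Urn III: 0.09 × 0.014 = 0.00126
  Urn II: 0.69 × 0.115 = 0.07935
  Urn VI: 0.13 × 0.12 = 0.0156
  Urn V: 0.09 × 0.06 = 0.0054
Sum = 0.10161.
P(Urn III | marked) = 0.00126/0.10161 ≈ 0.0124
P(Urn II | marked) = 0.07935/0.10161 ≈ 0.7809
P(Urn VI | marked) = 0.0156/0.10161 ≈ 0.1535
P(Urn V | marked) = 0.0054/0.10161 ≈ 0.0531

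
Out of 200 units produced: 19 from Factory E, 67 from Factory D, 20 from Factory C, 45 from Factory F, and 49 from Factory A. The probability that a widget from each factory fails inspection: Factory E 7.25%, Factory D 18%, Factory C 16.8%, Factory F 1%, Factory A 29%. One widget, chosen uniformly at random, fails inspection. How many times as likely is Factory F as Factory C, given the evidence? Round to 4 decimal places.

Unnormalized posteriors (prior × likelihood):
  Factory E: 0.095 × 0.0725 = 0.0068875
  Factory D: 0.335 × 0.18 = 0.0603
  Factory C: 0.1 × 0.168 = 0.0168
  Factory F: 0.225 × 0.01 = 0.00225
  Factory A: 0.245 × 0.29 = 0.07105
Sum = 0.1572875.
The ratio is 0.00225 / 0.0168 (the normalizer cancels) = 0.1339.

0.1339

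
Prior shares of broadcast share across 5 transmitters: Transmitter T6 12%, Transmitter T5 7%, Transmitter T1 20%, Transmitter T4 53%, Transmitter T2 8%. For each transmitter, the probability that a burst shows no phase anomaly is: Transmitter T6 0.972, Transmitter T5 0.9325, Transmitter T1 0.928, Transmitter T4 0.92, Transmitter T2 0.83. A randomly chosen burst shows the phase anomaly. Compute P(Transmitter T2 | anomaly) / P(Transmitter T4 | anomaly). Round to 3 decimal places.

Taking complements, P(anomaly | each) = Transmitter T6 0.028, Transmitter T5 0.0675, Transmitter T1 0.072, Transmitter T4 0.08, Transmitter T2 0.17.
By Bayes' rule, posterior ∝ prior × likelihood:
  Transmitter T6: 0.12 × 0.028 = 0.00336
  Transmitter T5: 0.07 × 0.0675 = 0.004725
  Transmitter T1: 0.2 × 0.072 = 0.0144
  Transmitter T4: 0.53 × 0.08 = 0.0424
  Transmitter T2: 0.08 × 0.17 = 0.0136
Total = 0.078485.
The ratio is 0.0136 / 0.0424 (the normalizer cancels) = 0.321.

0.321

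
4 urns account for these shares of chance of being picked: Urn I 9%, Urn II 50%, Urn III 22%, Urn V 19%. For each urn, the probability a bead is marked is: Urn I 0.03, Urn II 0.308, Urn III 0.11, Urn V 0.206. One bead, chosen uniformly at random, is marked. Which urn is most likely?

Urn II

Prior × likelihood for each hypothesis:
  Urn I: 0.09 × 0.03 = 0.0027
  Urn II: 0.5 × 0.308 = 0.154
  Urn III: 0.22 × 0.11 = 0.0242
  Urn V: 0.19 × 0.206 = 0.03914
Sum = 0.22004.
Largest term belongs to Urn II, so Urn II is most probable.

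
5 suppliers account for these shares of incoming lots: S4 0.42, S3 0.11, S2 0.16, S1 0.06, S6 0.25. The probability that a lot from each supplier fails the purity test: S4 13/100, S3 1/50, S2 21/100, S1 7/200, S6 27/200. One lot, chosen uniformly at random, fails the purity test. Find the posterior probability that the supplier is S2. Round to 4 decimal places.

Prior × likelihood for each hypothesis:
  S4: 0.42 × 0.13 = 0.0546
  S3: 0.11 × 0.02 = 0.0022
  S2: 0.16 × 0.21 = 0.0336
  S1: 0.06 × 0.035 = 0.0021
  S6: 0.25 × 0.135 = 0.03375
Total = 0.12625.
P(S2 | evidence) = 0.0336 / 0.12625 ≈ 0.2661.

0.2661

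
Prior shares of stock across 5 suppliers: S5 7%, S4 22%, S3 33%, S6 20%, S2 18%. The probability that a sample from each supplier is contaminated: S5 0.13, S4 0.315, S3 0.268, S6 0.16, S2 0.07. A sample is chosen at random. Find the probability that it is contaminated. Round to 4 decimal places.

Prior × likelihood for each hypothesis:
  S5: 0.07 × 0.13 = 0.0091
  S4: 0.22 × 0.315 = 0.0693
  S3: 0.33 × 0.268 = 0.08844
  S6: 0.2 × 0.16 = 0.032
  S2: 0.18 × 0.07 = 0.0126
P(contaminated) = 0.0091 + 0.0693 + 0.08844 + 0.032 + 0.0126 = 0.21144 → 0.2114.

0.2114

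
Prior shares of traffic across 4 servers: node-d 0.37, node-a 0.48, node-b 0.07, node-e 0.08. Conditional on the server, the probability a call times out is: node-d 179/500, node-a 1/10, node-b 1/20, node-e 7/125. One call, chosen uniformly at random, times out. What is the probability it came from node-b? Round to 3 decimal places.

0.019

Prior × likelihood for each hypothesis:
  node-d: 0.37 × 0.358 = 0.13246
  node-a: 0.48 × 0.1 = 0.048
  node-b: 0.07 × 0.05 = 0.0035
  node-e: 0.08 × 0.056 = 0.00448
Sum = 0.18844.
P(node-b | evidence) = 0.0035 / 0.18844 ≈ 0.019.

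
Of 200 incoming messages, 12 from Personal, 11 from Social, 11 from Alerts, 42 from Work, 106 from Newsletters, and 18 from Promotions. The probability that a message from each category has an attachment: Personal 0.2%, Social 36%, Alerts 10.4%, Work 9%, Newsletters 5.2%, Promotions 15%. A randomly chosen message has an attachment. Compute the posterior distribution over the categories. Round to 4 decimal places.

Compute prior × likelihood for every hypothesis:
  Personal: 0.06 × 0.002 = 0.00012
  Social: 0.055 × 0.36 = 0.0198
  Alerts: 0.055 × 0.104 = 0.00572
  Work: 0.21 × 0.09 = 0.0189
  Newsletters: 0.53 × 0.052 = 0.02756
  Promotions: 0.09 × 0.15 = 0.0135
Sum = 0.0856.
P(Personal | attachment) = 0.00012/0.0856 ≈ 0.0014
P(Social | attachment) = 0.0198/0.0856 ≈ 0.2313
P(Alerts | attachment) = 0.00572/0.0856 ≈ 0.0668
P(Work | attachment) = 0.0189/0.0856 ≈ 0.2208
P(Newsletters | attachment) = 0.02756/0.0856 ≈ 0.3220
P(Promotions | attachment) = 0.0135/0.0856 ≈ 0.1577
(Check: 0.0014+0.2313+0.0668+0.2208+0.3220+0.1577 = 1.0000.)

Personal 0.0014, Social 0.2313, Alerts 0.0668, Work 0.2208, Newsletters 0.3220, Promotions 0.1577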